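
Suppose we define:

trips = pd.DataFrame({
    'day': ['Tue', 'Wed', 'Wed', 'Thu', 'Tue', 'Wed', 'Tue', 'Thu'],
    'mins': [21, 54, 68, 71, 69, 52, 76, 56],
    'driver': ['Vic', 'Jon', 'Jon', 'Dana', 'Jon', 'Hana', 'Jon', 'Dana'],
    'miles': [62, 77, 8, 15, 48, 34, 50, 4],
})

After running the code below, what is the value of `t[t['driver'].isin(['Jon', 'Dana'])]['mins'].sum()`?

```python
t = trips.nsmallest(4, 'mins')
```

take 4 rows with smallest mins:
   day  mins driver  miles
0  Tue    21    Vic     62
5  Wed    52   Hana     34
1  Wed    54    Jon     77
7  Thu    56   Dana      4
filter rows where driver in ['Jon', 'Dana']:
   day  mins driver  miles
1  Wed    54    Jon     77
7  Thu    56   Dana      4
Then the sum of column 'mins': 110

110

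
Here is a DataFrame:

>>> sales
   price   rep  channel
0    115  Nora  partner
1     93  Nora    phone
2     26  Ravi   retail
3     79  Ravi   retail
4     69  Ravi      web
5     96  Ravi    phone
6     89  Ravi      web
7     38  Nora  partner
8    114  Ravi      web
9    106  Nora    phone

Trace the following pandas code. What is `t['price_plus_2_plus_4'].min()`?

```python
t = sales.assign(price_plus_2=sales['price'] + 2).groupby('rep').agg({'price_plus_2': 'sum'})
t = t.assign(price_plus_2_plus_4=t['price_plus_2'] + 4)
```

add column price_plus_2 = sales['price'] + 2:
   price   rep  channel  price_plus_2
0    115  Nora  partner           117
1     93  Nora    phone            95
2     26  Ravi   retail            28
3     79  Ravi   retail            81
4     69  Ravi      web            71
5     96  Ravi    phone            98
6     89  Ravi      web            91
7     38  Nora  partner            40
8    114  Ravi      web           116
9    106  Nora    phone           108
group by rep, sum of price_plus_2:
      price_plus_2
rep               
Nora           360
Ravi           485
add column price_plus_2_plus_4 = t['price_plus_2'] + 4:
      price_plus_2  price_plus_2_plus_4
rep                                    
Nora           360                  364
Ravi           485                  489

364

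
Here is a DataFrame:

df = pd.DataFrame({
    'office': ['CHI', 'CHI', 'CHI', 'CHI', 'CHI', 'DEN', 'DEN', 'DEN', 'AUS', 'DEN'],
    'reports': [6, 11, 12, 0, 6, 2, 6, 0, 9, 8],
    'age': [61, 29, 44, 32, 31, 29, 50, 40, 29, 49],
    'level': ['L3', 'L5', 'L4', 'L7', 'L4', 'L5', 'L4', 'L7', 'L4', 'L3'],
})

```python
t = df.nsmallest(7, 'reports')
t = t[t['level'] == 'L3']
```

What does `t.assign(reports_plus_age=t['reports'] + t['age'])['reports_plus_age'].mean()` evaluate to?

take 7 rows with smallest reports:
  office  reports  age level
3    CHI        0   32    L7
7    DEN        0   40    L7
5    DEN        2   29    L5
0    CHI        6   61    L3
4    CHI        6   31    L4
6    DEN        6   50    L4
9    DEN        8   49    L3
filter rows where level == 'L3':
  office  reports  age level
0    CHI        6   61    L3
9    DEN        8   49    L3
add column reports_plus_age = t['reports'] + t['age']:
  office  reports  age level  reports_plus_age
0    CHI        6   61    L3                67
9    DEN        8   49    L3                57
So mean() = 62.0.

62.0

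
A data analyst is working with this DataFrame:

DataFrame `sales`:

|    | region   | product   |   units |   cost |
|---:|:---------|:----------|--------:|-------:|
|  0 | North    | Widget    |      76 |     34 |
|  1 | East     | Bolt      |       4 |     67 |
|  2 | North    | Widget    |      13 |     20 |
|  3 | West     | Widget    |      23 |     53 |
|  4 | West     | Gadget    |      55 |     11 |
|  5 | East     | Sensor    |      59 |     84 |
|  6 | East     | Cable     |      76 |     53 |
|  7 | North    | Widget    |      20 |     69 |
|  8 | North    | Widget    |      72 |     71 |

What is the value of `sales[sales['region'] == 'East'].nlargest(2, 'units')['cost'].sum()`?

137

filter rows where region == 'East':
  region product  units  cost
1   East    Bolt      4    67
5   East  Sensor     59    84
6   East   Cable     76    53
take 2 rows with largest units:
  region product  units  cost
6   East   Cable     76    53
5   East  Sensor     59    84
Hence 137.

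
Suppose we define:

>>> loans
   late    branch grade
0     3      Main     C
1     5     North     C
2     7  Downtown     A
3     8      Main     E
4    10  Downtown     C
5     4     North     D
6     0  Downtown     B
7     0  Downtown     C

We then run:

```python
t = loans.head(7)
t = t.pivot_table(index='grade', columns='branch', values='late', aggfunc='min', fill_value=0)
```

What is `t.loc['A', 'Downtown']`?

take first 7 rows:
   late    branch grade
0     3      Main     C
1     5     North     C
2     7  Downtown     A
3     8      Main     E
4    10  Downtown     C
5     4     North     D
6     0  Downtown     B
pivot: rows=grade, cols=branch, min(late):
branch  Downtown  Main  North
grade                        
A              7     0      0
B              0     0      0
C             10     3      5
D              0     0      4
E              0     8      0

7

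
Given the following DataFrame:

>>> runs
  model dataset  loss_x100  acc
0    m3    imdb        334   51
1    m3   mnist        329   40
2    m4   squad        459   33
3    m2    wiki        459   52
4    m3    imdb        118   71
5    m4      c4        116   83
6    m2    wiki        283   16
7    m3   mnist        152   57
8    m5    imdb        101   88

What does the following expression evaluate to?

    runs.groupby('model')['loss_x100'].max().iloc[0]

459

group by model, max of loss_x100:
model
m2    459
m3    334
m4    459
m5    101
Name: loss_x100, dtype: int64
So iloc[0] = 459.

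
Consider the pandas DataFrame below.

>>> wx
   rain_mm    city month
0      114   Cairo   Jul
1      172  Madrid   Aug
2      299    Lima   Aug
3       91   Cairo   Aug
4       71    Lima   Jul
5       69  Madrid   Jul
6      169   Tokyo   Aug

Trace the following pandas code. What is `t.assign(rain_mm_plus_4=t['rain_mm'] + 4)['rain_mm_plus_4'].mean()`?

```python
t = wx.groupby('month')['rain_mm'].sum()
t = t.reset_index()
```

496.5

group by month, sum of rain_mm:
month
Aug    731
Jul    254
Name: rain_mm, dtype: int64
reset_index():
  month  rain_mm
0   Aug      731
1   Jul      254
add column rain_mm_plus_4 = t['rain_mm'] + 4:
  month  rain_mm  rain_mm_plus_4
0   Aug      731             735
1   Jul      254             258
Taking the mean of column 'rain_mm_plus_4' gives 496.5.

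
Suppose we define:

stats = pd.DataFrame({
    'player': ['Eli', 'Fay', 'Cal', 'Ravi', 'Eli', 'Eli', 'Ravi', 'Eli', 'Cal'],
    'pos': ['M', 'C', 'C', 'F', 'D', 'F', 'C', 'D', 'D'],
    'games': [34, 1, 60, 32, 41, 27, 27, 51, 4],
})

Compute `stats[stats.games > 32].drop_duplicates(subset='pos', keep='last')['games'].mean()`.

48.3333333333

filter rows where games > 32:
  player pos  games
0    Eli   M     34
2    Cal   C     60
4    Eli   D     41
7    Eli   D     51
drop duplicate pos (keep=last):
  player pos  games
0    Eli   M     34
2    Cal   C     60
7    Eli   D     51
Then the mean of column 'games': 48.3333333333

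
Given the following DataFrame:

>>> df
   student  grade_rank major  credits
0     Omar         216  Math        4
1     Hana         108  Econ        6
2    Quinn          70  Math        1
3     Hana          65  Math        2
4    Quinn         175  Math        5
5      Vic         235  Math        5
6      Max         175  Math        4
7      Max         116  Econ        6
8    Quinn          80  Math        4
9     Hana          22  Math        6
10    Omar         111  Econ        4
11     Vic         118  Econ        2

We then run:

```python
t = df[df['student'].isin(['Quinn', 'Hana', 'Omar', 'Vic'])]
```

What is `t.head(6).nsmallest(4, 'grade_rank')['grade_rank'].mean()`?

104.5

filter rows where student in ['Quinn', 'Hana', 'Omar', 'Vic']:
   student  grade_rank major  credits
0     Omar         216  Math        4
1     Hana         108  Econ        6
2    Quinn          70  Math        1
3     Hana          65  Math        2
4    Quinn         175  Math        5
5      Vic         235  Math        5
8    Quinn          80  Math        4
9     Hana          22  Math        6
10    Omar         111  Econ        4
11     Vic         118  Econ        2
take first 6 rows:
  student  grade_rank major  credits
0    Omar         216  Math        4
1    Hana         108  Econ        6
2   Quinn          70  Math        1
3    Hana          65  Math        2
4   Quinn         175  Math        5
5     Vic         235  Math        5
take 4 rows with smallest grade_rank:
  student  grade_rank major  credits
3    Hana          65  Math        2
2   Quinn          70  Math        1
1    Hana         108  Econ        6
4   Quinn         175  Math        5
The mean of column 'grade_rank' is 104.5.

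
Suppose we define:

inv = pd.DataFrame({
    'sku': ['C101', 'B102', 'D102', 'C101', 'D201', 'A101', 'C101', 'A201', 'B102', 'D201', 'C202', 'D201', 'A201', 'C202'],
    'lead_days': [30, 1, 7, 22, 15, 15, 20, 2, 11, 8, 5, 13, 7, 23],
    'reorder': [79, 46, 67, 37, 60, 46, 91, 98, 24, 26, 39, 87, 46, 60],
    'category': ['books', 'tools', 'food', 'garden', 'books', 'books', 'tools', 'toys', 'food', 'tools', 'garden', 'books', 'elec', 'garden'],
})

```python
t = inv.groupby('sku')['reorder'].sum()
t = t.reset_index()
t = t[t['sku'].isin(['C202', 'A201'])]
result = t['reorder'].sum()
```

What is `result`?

group by sku, sum of reorder:
sku
A101     46
A201    144
B102     70
C101    207
C202     99
D102     67
D201    173
Name: reorder, dtype: int64
reset_index():
    sku  reorder
0  A101       46
1  A201      144
2  B102       70
3  C101      207
4  C202       99
5  D102       67
6  D201      173
filter rows where sku in ['C202', 'A201']:
    sku  reorder
1  A201      144
4  C202       99
Hence 243.

243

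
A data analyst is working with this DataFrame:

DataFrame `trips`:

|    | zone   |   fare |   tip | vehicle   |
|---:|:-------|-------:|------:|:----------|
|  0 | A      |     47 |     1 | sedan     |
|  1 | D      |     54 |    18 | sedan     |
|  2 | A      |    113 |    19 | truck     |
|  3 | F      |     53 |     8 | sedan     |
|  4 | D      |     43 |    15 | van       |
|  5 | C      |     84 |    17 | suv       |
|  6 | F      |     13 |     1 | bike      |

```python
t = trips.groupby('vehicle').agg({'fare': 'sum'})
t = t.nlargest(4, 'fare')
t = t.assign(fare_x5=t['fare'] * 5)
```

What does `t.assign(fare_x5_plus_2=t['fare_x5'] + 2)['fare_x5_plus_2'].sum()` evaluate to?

1978

group by vehicle, sum of fare:
         fare
vehicle      
bike       13
sedan     154
suv        84
truck     113
van        43
take 4 rows with largest fare:
         fare
vehicle      
sedan     154
truck     113
suv        84
van        43
add column fare_x5 = t['fare'] * 5:
         fare  fare_x5
vehicle               
sedan     154      770
truck     113      565
suv        84      420
van        43      215
add column fare_x5_plus_2 = t['fare_x5'] + 2:
         fare  fare_x5  fare_x5_plus_2
vehicle                               
sedan     154      770             772
truck     113      565             567
suv        84      420             422
van        43      215             217
Hence 1978.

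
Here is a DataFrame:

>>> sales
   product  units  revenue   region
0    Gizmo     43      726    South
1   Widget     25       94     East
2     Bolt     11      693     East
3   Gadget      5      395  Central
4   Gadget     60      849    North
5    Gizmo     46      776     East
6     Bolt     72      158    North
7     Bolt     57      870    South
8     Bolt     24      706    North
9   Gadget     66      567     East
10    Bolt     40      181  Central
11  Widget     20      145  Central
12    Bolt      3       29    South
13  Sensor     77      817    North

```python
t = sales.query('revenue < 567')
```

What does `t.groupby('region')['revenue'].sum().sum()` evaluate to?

1002

filter rows where revenue < 567:
   product  units  revenue   region
1   Widget     25       94     East
3   Gadget      5      395  Central
6     Bolt     72      158    North
10    Bolt     40      181  Central
11  Widget     20      145  Central
12    Bolt      3       29    South
group by region, sum of revenue:
region
Central    721
East        94
North      158
South       29
Name: revenue, dtype: int64
Then the sum of the resulting series: 1002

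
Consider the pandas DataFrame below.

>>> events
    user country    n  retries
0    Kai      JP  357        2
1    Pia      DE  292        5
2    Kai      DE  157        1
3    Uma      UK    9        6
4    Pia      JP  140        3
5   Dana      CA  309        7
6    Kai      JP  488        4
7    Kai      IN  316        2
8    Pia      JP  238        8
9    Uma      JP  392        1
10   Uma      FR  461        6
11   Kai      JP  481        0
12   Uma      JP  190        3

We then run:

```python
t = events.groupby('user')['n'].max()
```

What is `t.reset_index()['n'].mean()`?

387.5

group by user, max of n:
user
Dana    309
Kai     488
Pia     292
Uma     461
Name: n, dtype: int64
reset_index():
   user    n
0  Dana  309
1   Kai  488
2   Pia  292
3   Uma  461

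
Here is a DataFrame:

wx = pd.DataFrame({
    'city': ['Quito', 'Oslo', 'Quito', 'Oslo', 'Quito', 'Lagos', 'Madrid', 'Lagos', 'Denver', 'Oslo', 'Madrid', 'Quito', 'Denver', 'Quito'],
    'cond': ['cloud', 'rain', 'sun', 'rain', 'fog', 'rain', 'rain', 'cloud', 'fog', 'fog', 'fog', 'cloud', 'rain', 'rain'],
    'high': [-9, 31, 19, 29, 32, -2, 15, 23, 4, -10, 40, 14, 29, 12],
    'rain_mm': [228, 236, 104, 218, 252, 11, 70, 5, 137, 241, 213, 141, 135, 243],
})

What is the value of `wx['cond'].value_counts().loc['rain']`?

value_counts of cond:
cond
rain     6
fog      4
cloud    3
sun      1
Name: count, dtype: int64

6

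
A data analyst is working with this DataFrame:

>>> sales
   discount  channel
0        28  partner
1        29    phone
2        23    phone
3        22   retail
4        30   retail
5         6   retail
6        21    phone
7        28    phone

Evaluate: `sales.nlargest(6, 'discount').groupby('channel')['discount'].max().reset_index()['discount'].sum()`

87

take 6 rows with largest discount:
   discount  channel
4        30   retail
1        29    phone
0        28  partner
7        28    phone
2        23    phone
3        22   retail
group by channel, max of discount:
channel
partner    28
phone      29
retail     30
Name: discount, dtype: int64
reset_index():
   channel  discount
0  partner        28
1    phone        29
2   retail        30
The sum of column 'discount' is 87.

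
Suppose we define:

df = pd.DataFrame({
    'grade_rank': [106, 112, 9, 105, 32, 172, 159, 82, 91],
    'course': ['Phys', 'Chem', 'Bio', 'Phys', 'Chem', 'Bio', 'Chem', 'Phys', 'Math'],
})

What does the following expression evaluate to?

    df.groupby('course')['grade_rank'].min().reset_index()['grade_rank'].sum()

group by course, min of grade_rank:
course
Bio      9
Chem    32
Math    91
Phys    82
Name: grade_rank, dtype: int64
reset_index():
  course  grade_rank
0    Bio           9
1   Chem          32
2   Math          91
3   Phys          82
Reading off the sum of column 'grade_rank', we get 214.

214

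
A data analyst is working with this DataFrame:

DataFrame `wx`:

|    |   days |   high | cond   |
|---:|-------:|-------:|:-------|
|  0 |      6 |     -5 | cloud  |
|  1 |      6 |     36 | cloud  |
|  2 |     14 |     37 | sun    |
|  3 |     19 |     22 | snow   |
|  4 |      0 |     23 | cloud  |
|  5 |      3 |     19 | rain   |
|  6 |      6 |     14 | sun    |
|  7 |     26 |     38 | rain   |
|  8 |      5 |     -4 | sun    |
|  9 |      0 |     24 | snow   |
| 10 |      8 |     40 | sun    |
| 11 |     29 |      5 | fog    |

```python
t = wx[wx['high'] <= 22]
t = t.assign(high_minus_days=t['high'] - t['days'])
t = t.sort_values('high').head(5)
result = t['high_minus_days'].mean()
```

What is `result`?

filter rows where high <= 22:
    days  high   cond
0      6    -5  cloud
3     19    22   snow
5      3    19   rain
6      6    14    sun
8      5    -4    sun
11    29     5    fog
add column high_minus_days = t['high'] - t['days']:
    days  high   cond  high_minus_days
0      6    -5  cloud              -11
3     19    22   snow                3
5      3    19   rain               16
6      6    14    sun                8
8      5    -4    sun               -9
11    29     5    fog              -24
sort by high:
    days  high   cond  high_minus_days
0      6    -5  cloud              -11
8      5    -4    sun               -9
11    29     5    fog              -24
6      6    14    sun                8
5      3    19   rain               16
3     19    22   snow                3
take first 5 rows:
    days  high   cond  high_minus_days
0      6    -5  cloud              -11
8      5    -4    sun               -9
11    29     5    fog              -24
6      6    14    sun                8
5      3    19   rain               16
Finally, mean of column 'high_minus_days' = -4.0.

-4.0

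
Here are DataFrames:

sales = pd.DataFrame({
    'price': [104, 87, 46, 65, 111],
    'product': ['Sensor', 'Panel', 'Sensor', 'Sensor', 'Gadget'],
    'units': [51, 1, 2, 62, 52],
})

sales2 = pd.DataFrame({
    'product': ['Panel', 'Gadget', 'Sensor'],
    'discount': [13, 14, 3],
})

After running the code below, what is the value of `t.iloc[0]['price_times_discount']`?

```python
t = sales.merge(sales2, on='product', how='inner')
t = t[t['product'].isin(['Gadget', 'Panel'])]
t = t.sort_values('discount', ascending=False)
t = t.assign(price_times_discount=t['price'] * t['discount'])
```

merge on 'product' (how='inner') → 5 rows:
   price product  units  discount
0    104  Sensor     51         3
1     87   Panel      1        13
2     46  Sensor      2         3
3     65  Sensor     62         3
4    111  Gadget     52        14
filter rows where product in ['Gadget', 'Panel']:
   price product  units  discount
1     87   Panel      1        13
4    111  Gadget     52        14
sort by discount descending:
   price product  units  discount
4    111  Gadget     52        14
1     87   Panel      1        13
add column price_times_discount = t['price'] * t['discount']:
   price product  units  discount  price_times_discount
4    111  Gadget     52        14                  1554
1     87   Panel      1        13                  1131
Then the value at position 0, column 'price_times_discount': 1554

1554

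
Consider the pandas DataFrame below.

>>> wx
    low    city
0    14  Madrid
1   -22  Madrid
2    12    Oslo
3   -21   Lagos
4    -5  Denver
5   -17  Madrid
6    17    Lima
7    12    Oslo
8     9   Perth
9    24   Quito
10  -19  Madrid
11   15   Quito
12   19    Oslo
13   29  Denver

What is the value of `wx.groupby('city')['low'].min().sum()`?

5

group by city, min of low:
city
Denver    -5
Lagos    -21
Lima      17
Madrid   -22
Oslo      12
Perth      9
Quito     15
Name: low, dtype: int64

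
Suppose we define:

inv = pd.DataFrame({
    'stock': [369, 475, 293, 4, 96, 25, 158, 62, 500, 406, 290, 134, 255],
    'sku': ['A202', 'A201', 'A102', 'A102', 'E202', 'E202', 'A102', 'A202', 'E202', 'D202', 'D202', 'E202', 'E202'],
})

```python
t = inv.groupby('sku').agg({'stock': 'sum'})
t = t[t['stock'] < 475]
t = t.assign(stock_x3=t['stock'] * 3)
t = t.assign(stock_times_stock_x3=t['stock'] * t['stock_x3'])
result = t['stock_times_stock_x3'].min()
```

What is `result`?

557283

group by sku, sum of stock:
      stock
sku        
A102    455
A201    475
A202    431
D202    696
E202   1010
filter rows where stock < 475:
      stock
sku        
A102    455
A202    431
add column stock_x3 = t['stock'] * 3:
      stock  stock_x3
sku                  
A102    455      1365
A202    431      1293
add column stock_times_stock_x3 = t['stock'] * t['stock_x3']:
      stock  stock_x3  stock_times_stock_x3
sku                                        
A102    455      1365                621075
A202    431      1293                557283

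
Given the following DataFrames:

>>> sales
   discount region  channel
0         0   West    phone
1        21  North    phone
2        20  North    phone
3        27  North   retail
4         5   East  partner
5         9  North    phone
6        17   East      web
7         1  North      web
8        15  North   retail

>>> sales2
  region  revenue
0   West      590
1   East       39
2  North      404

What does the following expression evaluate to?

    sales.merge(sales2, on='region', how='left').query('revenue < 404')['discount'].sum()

merge on 'region' (how='left') → 9 rows:
   discount region  channel  revenue
0         0   West    phone      590
1        21  North    phone      404
2        20  North    phone      404
3        27  North   retail      404
4         5   East  partner       39
5         9  North    phone      404
6        17   East      web       39
7         1  North      web      404
8        15  North   retail      404
filter rows where revenue < 404:
   discount region  channel  revenue
4         5   East  partner       39
6        17   East      web       39
Finally, sum of column 'discount' = 22.

22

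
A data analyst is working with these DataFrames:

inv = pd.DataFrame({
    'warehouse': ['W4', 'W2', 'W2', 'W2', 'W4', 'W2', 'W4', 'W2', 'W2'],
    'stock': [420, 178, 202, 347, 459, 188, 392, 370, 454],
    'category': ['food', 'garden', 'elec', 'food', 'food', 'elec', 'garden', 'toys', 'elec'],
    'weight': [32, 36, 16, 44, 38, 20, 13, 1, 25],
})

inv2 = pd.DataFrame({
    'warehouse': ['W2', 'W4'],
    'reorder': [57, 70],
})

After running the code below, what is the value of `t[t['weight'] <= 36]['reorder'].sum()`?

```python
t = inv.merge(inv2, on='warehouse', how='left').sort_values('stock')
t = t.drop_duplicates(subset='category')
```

merge on 'warehouse' (how='left') → 9 rows:
  warehouse  stock category  weight  reorder
0        W4    420     food      32       70
1        W2    178   garden      36       57
2        W2    202     elec      16       57
3        W2    347     food      44       57
4        W4    459     food      38       70
5        W2    188     elec      20       57
6        W4    392   garden      13       70
7        W2    370     toys       1       57
8        W2    454     elec      25       57
sort by stock:
  warehouse  stock category  weight  reorder
1        W2    178   garden      36       57
5        W2    188     elec      20       57
2        W2    202     elec      16       57
3        W2    347     food      44       57
7        W2    370     toys       1       57
6        W4    392   garden      13       70
0        W4    420     food      32       70
8        W2    454     elec      25       57
4        W4    459     food      38       70
drop duplicate category (keep=first):
  warehouse  stock category  weight  reorder
1        W2    178   garden      36       57
5        W2    188     elec      20       57
3        W2    347     food      44       57
7        W2    370     toys       1       57
filter rows where weight <= 36:
  warehouse  stock category  weight  reorder
1        W2    178   garden      36       57
5        W2    188     elec      20       57
7        W2    370     toys       1       57
sum of column 'reorder' → 171

171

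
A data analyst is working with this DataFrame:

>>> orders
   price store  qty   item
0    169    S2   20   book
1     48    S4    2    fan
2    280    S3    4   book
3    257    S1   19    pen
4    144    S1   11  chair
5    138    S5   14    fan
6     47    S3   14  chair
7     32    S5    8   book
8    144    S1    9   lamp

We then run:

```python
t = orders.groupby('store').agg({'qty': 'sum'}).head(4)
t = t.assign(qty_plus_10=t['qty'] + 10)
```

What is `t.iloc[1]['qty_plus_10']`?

group by store, sum of qty:
       qty
store     
S1      39
S2      20
S3      18
S4       2
S5      22
take first 4 rows:
       qty
store     
S1      39
S2      20
S3      18
S4       2
add column qty_plus_10 = t['qty'] + 10:
       qty  qty_plus_10
store                  
S1      39           49
S2      20           30
S3      18           28
S4       2           12
Then the value at position 1, column 'qty_plus_10': 30

30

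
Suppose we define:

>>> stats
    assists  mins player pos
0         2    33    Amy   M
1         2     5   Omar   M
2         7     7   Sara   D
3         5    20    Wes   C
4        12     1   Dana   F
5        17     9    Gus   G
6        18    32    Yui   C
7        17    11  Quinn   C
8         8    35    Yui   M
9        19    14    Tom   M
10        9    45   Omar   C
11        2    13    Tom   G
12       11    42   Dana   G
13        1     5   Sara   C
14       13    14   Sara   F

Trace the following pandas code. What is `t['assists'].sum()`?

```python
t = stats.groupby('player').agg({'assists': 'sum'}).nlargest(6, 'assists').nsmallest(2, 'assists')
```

34

group by player, sum of assists:
        assists
player         
Amy           2
Dana         23
Gus          17
Omar         11
Quinn        17
Sara         21
Tom          21
Wes           5
Yui          26
take 6 rows with largest assists:
        assists
player         
Yui          26
Dana         23
Sara         21
Tom          21
Gus          17
Quinn        17
take 2 rows with smallest assists:
        assists
player         
Gus          17
Quinn        17
Finally, sum of column 'assists' = 34.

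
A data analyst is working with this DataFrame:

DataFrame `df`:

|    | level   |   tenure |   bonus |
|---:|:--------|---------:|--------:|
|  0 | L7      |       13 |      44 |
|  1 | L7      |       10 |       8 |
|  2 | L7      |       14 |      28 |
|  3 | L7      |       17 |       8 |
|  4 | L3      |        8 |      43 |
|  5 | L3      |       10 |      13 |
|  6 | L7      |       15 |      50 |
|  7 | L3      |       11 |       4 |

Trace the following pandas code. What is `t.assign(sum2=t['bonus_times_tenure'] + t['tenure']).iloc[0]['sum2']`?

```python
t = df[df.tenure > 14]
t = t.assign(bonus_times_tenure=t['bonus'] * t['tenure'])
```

filter rows where tenure > 14:
  level  tenure  bonus
3    L7      17      8
6    L7      15     50
add column bonus_times_tenure = t['bonus'] * t['tenure']:
  level  tenure  bonus  bonus_times_tenure
3    L7      17      8                 136
6    L7      15     50                 750
add column sum2 = t['bonus_times_tenure'] + t['tenure']:
  level  tenure  bonus  bonus_times_tenure  sum2
3    L7      17      8                 136   153
6    L7      15     50                 750   765
Hence 153.

153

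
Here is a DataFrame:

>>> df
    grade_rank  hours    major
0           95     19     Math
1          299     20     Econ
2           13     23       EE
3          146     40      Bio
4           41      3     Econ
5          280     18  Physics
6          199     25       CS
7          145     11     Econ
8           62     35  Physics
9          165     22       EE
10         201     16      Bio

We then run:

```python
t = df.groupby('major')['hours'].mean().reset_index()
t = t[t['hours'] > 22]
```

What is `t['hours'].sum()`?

group by major, mean of hours:
major
Bio        28.000000
CS         25.000000
EE         22.500000
Econ       11.333333
Math       19.000000
Physics    26.500000
Name: hours, dtype: float64
reset_index():
     major      hours
0      Bio  28.000000
1       CS  25.000000
2       EE  22.500000
3     Econ  11.333333
4     Math  19.000000
5  Physics  26.500000
filter rows where hours > 22:
     major  hours
0      Bio   28.0
1       CS   25.0
2       EE   22.5
5  Physics   26.5
Finally, sum of column 'hours' = 102.0.

102.0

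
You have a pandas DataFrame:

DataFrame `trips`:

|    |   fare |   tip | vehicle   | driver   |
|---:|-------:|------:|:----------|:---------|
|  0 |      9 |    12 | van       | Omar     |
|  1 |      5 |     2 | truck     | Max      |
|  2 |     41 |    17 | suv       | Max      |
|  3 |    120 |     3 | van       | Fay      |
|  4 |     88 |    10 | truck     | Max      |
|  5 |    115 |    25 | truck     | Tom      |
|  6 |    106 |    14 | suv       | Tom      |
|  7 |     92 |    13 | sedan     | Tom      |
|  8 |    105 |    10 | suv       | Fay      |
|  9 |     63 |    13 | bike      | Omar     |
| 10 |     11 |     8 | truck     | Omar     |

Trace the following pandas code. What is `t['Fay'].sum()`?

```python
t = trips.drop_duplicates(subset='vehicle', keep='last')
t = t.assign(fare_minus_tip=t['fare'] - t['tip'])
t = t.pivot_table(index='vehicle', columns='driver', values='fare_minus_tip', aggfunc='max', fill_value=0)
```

212

drop duplicate vehicle (keep=last):
    fare  tip vehicle driver
3    120    3     van    Fay
7     92   13   sedan    Tom
8    105   10     suv    Fay
9     63   13    bike   Omar
10    11    8   truck   Omar
add column fare_minus_tip = t['fare'] - t['tip']:
    fare  tip vehicle driver  fare_minus_tip
3    120    3     van    Fay             117
7     92   13   sedan    Tom              79
8    105   10     suv    Fay              95
9     63   13    bike   Omar              50
10    11    8   truck   Omar               3
pivot: rows=vehicle, cols=driver, max(fare_minus_tip):
driver   Fay  Omar  Tom
vehicle                
bike       0    50    0
sedan      0     0   79
suv       95     0    0
truck      0     3    0
van      117     0    0
So sum() = 212.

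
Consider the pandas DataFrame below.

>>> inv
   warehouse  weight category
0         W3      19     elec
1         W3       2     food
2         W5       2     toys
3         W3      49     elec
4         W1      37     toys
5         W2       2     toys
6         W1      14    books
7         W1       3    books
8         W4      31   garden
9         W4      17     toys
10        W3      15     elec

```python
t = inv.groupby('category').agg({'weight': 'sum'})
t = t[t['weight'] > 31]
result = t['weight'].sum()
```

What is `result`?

141

group by category, sum of weight:
          weight
category        
books         17
elec          83
food           2
garden        31
toys          58
filter rows where weight > 31:
          weight
category        
elec          83
toys          58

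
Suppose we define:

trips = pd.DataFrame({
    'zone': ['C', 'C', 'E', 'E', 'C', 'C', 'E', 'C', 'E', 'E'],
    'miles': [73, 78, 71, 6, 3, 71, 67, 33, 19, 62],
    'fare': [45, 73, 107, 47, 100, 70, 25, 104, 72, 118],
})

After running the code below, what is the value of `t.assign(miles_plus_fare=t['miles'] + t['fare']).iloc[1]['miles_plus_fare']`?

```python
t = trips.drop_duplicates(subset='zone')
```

drop duplicate zone (keep=first):
  zone  miles  fare
0    C     73    45
2    E     71   107
add column miles_plus_fare = t['miles'] + t['fare']:
  zone  miles  fare  miles_plus_fare
0    C     73    45              118
2    E     71   107              178

178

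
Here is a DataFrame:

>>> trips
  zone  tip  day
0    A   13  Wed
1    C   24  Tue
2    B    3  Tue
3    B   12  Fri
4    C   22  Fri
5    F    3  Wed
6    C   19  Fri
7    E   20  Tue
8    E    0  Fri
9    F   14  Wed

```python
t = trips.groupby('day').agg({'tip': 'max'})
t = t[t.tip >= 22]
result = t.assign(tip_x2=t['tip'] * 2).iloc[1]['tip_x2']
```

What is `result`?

48

group by day, max of tip:
     tip
day     
Fri   22
Tue   24
Wed   14
filter rows where tip >= 22:
     tip
day     
Fri   22
Tue   24
add column tip_x2 = t['tip'] * 2:
     tip  tip_x2
day             
Fri   22      44
Tue   24      48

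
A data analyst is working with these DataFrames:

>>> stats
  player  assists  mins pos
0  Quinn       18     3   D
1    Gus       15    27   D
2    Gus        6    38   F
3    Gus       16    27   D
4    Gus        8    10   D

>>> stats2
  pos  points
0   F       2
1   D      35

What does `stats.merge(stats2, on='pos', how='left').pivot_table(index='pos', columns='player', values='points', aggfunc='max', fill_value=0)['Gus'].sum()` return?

37

merge on 'pos' (how='left') → 5 rows:
  player  assists  mins pos  points
0  Quinn       18     3   D      35
1    Gus       15    27   D      35
2    Gus        6    38   F       2
3    Gus       16    27   D      35
4    Gus        8    10   D      35
pivot: rows=pos, cols=player, max(points):
player  Gus  Quinn
pos               
D        35     35
F         2      0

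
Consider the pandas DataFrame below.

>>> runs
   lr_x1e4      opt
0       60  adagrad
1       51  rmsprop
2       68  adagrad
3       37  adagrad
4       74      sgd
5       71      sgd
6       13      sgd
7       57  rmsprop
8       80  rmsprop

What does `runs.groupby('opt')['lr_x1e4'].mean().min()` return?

52.6666666667

group by opt, mean of lr_x1e4:
opt
adagrad    55.000000
rmsprop    62.666667
sgd        52.666667
Name: lr_x1e4, dtype: float64
Hence 52.6666666667.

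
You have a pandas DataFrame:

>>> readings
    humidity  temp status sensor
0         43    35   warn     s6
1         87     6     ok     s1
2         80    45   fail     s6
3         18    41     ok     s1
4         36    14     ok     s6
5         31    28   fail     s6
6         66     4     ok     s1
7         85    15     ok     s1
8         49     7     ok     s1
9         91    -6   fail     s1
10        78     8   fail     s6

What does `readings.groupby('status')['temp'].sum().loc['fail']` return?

75

group by status, sum of temp:
status
fail    75
ok      87
warn    35
Name: temp, dtype: int64
The value at index 'fail' is 75.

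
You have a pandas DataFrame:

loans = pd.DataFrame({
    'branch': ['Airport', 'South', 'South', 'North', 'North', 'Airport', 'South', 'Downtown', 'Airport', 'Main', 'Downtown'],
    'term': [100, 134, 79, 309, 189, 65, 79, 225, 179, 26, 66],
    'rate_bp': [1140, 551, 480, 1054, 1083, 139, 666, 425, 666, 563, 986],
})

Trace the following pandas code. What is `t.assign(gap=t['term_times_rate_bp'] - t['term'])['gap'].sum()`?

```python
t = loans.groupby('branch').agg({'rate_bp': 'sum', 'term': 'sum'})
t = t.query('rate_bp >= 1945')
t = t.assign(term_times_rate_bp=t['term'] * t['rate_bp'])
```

1732464

group by branch: sum(rate_bp), sum(term):
          rate_bp  term
branch                 
Airport      1945   344
Downtown     1411   291
Main          563    26
North        2137   498
South        1697   292
filter rows where rate_bp >= 1945:
         rate_bp  term
branch                
Airport     1945   344
North       2137   498
add column term_times_rate_bp = t['term'] * t['rate_bp']:
         rate_bp  term  term_times_rate_bp
branch                                    
Airport     1945   344              669080
North       2137   498             1064226
add column gap = t['term_times_rate_bp'] - t['term']:
         rate_bp  term  term_times_rate_bp      gap
branch                                             
Airport     1945   344              669080   668736
North       2137   498             1064226  1063728
sum of column 'gap' → 1732464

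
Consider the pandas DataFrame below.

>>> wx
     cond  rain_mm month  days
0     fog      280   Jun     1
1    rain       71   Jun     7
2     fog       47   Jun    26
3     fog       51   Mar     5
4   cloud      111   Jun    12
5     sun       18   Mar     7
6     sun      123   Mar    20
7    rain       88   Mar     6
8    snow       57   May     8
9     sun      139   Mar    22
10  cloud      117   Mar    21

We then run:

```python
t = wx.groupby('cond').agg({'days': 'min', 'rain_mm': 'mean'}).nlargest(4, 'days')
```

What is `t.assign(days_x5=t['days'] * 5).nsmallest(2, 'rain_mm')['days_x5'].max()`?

40

group by cond: min(days), mean(rain_mm):
       days     rain_mm
cond                   
cloud    12  114.000000
fog       1  126.000000
rain      6   79.500000
snow      8   57.000000
sun       7   93.333333
take 4 rows with largest days:
       days     rain_mm
cond                   
cloud    12  114.000000
snow      8   57.000000
sun       7   93.333333
rain      6   79.500000
add column days_x5 = t['days'] * 5:
       days     rain_mm  days_x5
cond                            
cloud    12  114.000000       60
snow      8   57.000000       40
sun       7   93.333333       35
rain      6   79.500000       30
take 2 rows with smallest rain_mm:
      days  rain_mm  days_x5
cond                        
snow     8     57.0       40
rain     6     79.5       30
Finally, max of column 'days_x5' = 40.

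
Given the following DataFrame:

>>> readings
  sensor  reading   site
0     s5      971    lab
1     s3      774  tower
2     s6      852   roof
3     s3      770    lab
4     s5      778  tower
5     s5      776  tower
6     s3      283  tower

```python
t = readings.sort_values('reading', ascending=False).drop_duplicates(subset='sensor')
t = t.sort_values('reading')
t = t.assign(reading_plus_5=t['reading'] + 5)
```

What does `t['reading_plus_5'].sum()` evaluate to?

sort by reading descending:
  sensor  reading   site
0     s5      971    lab
2     s6      852   roof
4     s5      778  tower
5     s5      776  tower
1     s3      774  tower
3     s3      770    lab
6     s3      283  tower
drop duplicate sensor (keep=first):
  sensor  reading   site
0     s5      971    lab
2     s6      852   roof
1     s3      774  tower
sort by reading:
  sensor  reading   site
1     s3      774  tower
2     s6      852   roof
0     s5      971    lab
add column reading_plus_5 = t['reading'] + 5:
  sensor  reading   site  reading_plus_5
1     s3      774  tower             779
2     s6      852   roof             857
0     s5      971    lab             976

2612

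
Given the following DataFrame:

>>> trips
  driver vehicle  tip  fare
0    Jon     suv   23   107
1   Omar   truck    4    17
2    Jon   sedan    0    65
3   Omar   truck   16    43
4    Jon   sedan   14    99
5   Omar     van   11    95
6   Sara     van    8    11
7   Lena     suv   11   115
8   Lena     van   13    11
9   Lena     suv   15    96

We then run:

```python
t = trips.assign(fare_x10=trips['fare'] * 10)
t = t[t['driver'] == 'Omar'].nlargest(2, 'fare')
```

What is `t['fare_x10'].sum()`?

add column fare_x10 = trips['fare'] * 10:
  driver vehicle  tip  fare  fare_x10
0    Jon     suv   23   107      1070
1   Omar   truck    4    17       170
2    Jon   sedan    0    65       650
3   Omar   truck   16    43       430
4    Jon   sedan   14    99       990
5   Omar     van   11    95       950
6   Sara     van    8    11       110
7   Lena     suv   11   115      1150
8   Lena     van   13    11       110
9   Lena     suv   15    96       960
filter rows where driver == 'Omar':
  driver vehicle  tip  fare  fare_x10
1   Omar   truck    4    17       170
3   Omar   truck   16    43       430
5   Omar     van   11    95       950
take 2 rows with largest fare:
  driver vehicle  tip  fare  fare_x10
5   Omar     van   11    95       950
3   Omar   truck   16    43       430
Then the sum of column 'fare_x10': 1380

1380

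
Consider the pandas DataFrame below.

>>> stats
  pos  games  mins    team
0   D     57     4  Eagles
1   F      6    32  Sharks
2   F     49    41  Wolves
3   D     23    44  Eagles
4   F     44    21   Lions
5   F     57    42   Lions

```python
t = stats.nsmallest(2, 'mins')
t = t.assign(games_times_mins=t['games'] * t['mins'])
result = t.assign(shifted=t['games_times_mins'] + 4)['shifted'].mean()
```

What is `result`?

580.0

take 2 rows with smallest mins:
  pos  games  mins    team
0   D     57     4  Eagles
4   F     44    21   Lions
add column games_times_mins = t['games'] * t['mins']:
  pos  games  mins    team  games_times_mins
0   D     57     4  Eagles               228
4   F     44    21   Lions               924
add column shifted = t['games_times_mins'] + 4:
  pos  games  mins    team  games_times_mins  shifted
0   D     57     4  Eagles               228      232
4   F     44    21   Lions               924      928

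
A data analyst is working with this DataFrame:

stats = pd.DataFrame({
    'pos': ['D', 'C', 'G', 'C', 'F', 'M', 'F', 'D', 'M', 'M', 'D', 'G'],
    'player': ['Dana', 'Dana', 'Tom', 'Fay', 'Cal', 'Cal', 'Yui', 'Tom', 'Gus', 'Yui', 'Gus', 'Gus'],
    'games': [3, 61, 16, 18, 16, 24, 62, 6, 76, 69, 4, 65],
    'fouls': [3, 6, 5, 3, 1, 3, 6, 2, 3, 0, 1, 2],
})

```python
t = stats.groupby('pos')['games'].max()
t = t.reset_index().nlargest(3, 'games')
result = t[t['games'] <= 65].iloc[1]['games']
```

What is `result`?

62

group by pos, max of games:
pos
C    61
D     6
F    62
G    65
M    76
Name: games, dtype: int64
reset_index():
  pos  games
0   C     61
1   D      6
2   F     62
3   G     65
4   M     76
take 3 rows with largest games:
  pos  games
4   M     76
3   G     65
2   F     62
filter rows where games <= 65:
  pos  games
3   G     65
2   F     62
The value at position 1, column 'games' is 62.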